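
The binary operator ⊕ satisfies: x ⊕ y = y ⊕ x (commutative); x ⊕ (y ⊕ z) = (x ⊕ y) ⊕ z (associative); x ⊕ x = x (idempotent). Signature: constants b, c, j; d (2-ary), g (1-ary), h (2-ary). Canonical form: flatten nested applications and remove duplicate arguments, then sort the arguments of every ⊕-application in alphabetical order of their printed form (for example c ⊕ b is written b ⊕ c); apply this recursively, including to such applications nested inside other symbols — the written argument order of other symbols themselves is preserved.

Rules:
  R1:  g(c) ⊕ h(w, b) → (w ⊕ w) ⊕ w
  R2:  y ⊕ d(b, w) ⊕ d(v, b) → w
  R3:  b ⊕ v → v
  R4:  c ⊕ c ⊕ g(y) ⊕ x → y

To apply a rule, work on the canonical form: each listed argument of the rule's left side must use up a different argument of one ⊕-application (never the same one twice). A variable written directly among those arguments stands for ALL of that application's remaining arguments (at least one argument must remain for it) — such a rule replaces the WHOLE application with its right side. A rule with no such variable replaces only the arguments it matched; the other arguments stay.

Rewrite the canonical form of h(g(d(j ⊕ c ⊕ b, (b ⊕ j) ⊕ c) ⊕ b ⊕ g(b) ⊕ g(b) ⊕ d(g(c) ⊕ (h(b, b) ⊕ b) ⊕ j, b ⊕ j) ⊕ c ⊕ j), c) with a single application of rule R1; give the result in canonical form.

Canonical form:  h(g(b ⊕ c ⊕ d(b ⊕ c ⊕ j, b ⊕ c ⊕ j) ⊕ d(b ⊕ g(c) ⊕ h(b, b) ⊕ j, b ⊕ j) ⊕ g(b) ⊕ j), c)
Apply R1:  consuming g(c), h(b, b);  w := b
Giving:  h(g(b ⊕ c ⊕ d(b ⊕ c ⊕ j, b ⊕ c ⊕ j) ⊕ d(b ⊕ j, b ⊕ j) ⊕ g(b) ⊕ j), c)

Answer: h(g(b ⊕ c ⊕ d(b ⊕ c ⊕ j, b ⊕ c ⊕ j) ⊕ d(b ⊕ j, b ⊕ j) ⊕ g(b) ⊕ j), c)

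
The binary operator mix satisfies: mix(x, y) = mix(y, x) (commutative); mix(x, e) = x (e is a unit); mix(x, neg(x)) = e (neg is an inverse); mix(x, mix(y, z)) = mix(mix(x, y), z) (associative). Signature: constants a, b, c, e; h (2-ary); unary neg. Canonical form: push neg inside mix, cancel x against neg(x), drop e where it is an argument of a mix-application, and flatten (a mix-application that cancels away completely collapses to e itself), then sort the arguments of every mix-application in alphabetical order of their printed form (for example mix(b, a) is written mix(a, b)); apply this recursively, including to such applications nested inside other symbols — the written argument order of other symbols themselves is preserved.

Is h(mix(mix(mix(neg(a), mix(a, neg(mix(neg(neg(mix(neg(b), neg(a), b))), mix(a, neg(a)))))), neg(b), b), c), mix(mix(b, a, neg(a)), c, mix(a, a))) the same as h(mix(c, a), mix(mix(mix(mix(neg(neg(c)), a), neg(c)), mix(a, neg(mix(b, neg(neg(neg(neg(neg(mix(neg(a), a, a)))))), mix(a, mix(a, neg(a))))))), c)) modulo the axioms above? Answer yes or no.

Left:  h(mix(mix(mix(neg(a), mix(a, neg(mix(neg(neg(mix(neg(b), neg(a), b))), mix(a, neg(a)))))), neg(b), b), c), mix(mix(b, a, neg(a)), c, mix(a, a)))
  Descend into:  mix(mix(mix(neg(a), mix(a, neg(mix(neg(neg(mix(neg(b), neg(a), b))), mix(a, neg(a)))))), neg(b), b), c)
  Push neg inside:  distribute neg over mix and collapse double neg
  Cancel inverse pairs:  b cancels
  Combine occurrences:  mix(a, c)
  Reassemble:  h(mix(a, c), mix(a, a, b, c))
Right:  h(mix(c, a), mix(mix(mix(mix(neg(neg(c)), a), neg(c)), mix(a, neg(mix(b, neg(neg(neg(neg(neg(mix(neg(a), a, a)))))), mix(a, mix(a, neg(a))))))), c))
  Focus inside:  mix(mix(mix(mix(neg(neg(c)), a), neg(c)), mix(a, neg(mix(b, neg(neg(neg(neg(neg(mix(neg(a), a, a)))))), mix(a, mix(a, neg(a))))))), c)
  Push neg inside:  distribute neg over mix and collapse double neg
  Collect terms:  mix(c, a, a, neg(b))
  Sort:  mix(a, a, c, neg(b))
  Rebuild:  h(mix(a, c), mix(a, a, c, neg(b)))

Answer: no — h(mix(a, c), mix(a, a, b, c)) vs h(mix(a, c), mix(a, a, c, neg(b)))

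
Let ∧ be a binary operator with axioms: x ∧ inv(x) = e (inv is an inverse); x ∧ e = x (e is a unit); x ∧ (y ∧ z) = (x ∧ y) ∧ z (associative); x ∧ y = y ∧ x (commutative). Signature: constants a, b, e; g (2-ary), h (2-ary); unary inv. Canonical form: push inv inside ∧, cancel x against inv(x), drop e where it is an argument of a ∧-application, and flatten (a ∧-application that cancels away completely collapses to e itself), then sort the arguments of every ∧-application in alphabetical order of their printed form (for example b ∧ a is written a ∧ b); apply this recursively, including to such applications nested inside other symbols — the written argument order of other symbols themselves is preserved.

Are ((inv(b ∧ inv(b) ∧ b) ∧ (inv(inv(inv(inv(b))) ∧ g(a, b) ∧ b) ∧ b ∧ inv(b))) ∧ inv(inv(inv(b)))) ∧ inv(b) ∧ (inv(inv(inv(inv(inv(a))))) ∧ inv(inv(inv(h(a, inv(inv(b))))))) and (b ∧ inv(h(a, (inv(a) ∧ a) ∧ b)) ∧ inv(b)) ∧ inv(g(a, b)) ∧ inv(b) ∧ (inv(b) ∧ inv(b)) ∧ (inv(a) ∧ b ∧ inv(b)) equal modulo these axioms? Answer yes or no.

Answer: yes — both canonical forms are inv(a) ∧ inv(b) ∧ inv(b) ∧ inv(b) ∧ inv(g(a, b)) ∧ inv(h(a, b))

Derivation:
Left:  ((inv(b ∧ inv(b) ∧ b) ∧ (inv(inv(inv(inv(b))) ∧ g(a, b) ∧ b) ∧ b ∧ inv(b))) ∧ inv(inv(inv(b)))) ∧ inv(b) ∧ (inv(inv(inv(inv(inv(a))))) ∧ inv(inv(inv(h(a, inv(inv(b)))))))
  Push inv inside:  distribute inv over ∧ and collapse double inv
  Combine occurrences:  inv(b) ∧ inv(b) ∧ inv(b) ∧ inv(g(a, b)) ∧ inv(a) ∧ inv(h(a, b))
  Order the arguments:  inv(a) ∧ inv(b) ∧ inv(b) ∧ inv(b) ∧ inv(g(a, b)) ∧ inv(h(a, b))
Right:  (b ∧ inv(h(a, (inv(a) ∧ a) ∧ b)) ∧ inv(b)) ∧ inv(g(a, b)) ∧ inv(b) ∧ (inv(b) ∧ inv(b)) ∧ (inv(a) ∧ b ∧ inv(b))
  Collect:  inv(b) ∧ inv(b) ∧ inv(b) ∧ inv(h(a, b)) ∧ inv(g(a, b)) ∧ inv(a)
  Sort arguments:  inv(a) ∧ inv(b) ∧ inv(b) ∧ inv(b) ∧ inv(g(a, b)) ∧ inv(h(a, b))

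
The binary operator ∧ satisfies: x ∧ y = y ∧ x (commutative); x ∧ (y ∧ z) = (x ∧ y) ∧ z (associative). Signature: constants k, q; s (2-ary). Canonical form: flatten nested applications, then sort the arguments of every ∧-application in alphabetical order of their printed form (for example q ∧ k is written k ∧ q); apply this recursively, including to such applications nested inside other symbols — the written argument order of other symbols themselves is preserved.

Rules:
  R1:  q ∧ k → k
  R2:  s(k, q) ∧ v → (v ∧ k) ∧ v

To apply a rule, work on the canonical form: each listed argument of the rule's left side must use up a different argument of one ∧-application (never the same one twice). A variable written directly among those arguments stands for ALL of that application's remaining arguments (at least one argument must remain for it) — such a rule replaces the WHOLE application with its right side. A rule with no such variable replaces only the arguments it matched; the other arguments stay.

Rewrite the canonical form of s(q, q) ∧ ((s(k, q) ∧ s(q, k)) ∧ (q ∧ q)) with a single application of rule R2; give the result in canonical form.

Answer: k ∧ q ∧ q ∧ q ∧ q ∧ s(q, k) ∧ s(q, k) ∧ s(q, q) ∧ s(q, q)

Derivation:
Canonical form:  q ∧ q ∧ s(k, q) ∧ s(q, k) ∧ s(q, q)
Apply R2:  consuming s(k, q);  v := q ∧ q ∧ s(q, k) ∧ s(q, q)
Every leftover argument binds to the variable; the entire application is replaced.
Giving:  k ∧ q ∧ q ∧ q ∧ q ∧ s(q, k) ∧ s(q, k) ∧ s(q, q) ∧ s(q, q)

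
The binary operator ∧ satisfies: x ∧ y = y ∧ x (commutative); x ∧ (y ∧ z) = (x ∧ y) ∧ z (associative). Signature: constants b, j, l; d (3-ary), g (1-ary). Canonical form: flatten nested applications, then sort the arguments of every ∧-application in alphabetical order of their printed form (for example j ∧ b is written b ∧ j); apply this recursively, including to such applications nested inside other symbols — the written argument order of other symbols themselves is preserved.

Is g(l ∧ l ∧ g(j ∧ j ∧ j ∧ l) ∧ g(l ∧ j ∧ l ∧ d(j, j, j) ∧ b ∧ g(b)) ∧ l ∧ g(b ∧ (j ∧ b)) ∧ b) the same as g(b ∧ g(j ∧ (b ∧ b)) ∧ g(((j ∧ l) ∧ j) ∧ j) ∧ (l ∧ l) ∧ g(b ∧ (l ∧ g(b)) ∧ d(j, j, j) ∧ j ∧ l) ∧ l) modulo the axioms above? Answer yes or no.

Answer: yes — both canonical forms are g(b ∧ g(b ∧ b ∧ j) ∧ g(b ∧ d(j, j, j) ∧ g(b) ∧ j ∧ l ∧ l) ∧ g(j ∧ j ∧ j ∧ l) ∧ l ∧ l ∧ l)

Derivation:
Left:  g(l ∧ l ∧ g(j ∧ j ∧ j ∧ l) ∧ g(l ∧ j ∧ l ∧ d(j, j, j) ∧ b ∧ g(b)) ∧ l ∧ g(b ∧ (j ∧ b)) ∧ b)
  Focus inside:  l ∧ l ∧ g(j ∧ j ∧ j ∧ l) ∧ g(l ∧ j ∧ l ∧ d(j, j, j) ∧ b ∧ g(b)) ∧ l ∧ g(b ∧ (j ∧ b)) ∧ b
  Canonicalize subterm:  g(l ∧ j ∧ l ∧ d(j, j, j) ∧ b ∧ g(b))  →  g(b ∧ d(j, j, j) ∧ g(b) ∧ j ∧ l ∧ l)
  Simplify inside:  g(b ∧ (j ∧ b))  →  g(b ∧ b ∧ j)
  Sort arguments:  b ∧ g(b ∧ b ∧ j) ∧ g(b ∧ d(j, j, j) ∧ g(b) ∧ j ∧ l ∧ l) ∧ g(j ∧ j ∧ j ∧ l) ∧ l ∧ l ∧ l
  Reassemble:  g(b ∧ g(b ∧ b ∧ j) ∧ g(b ∧ d(j, j, j) ∧ g(b) ∧ j ∧ l ∧ l) ∧ g(j ∧ j ∧ j ∧ l) ∧ l ∧ l ∧ l)
Right:  g(b ∧ g(j ∧ (b ∧ b)) ∧ g(((j ∧ l) ∧ j) ∧ j) ∧ (l ∧ l) ∧ g(b ∧ (l ∧ g(b)) ∧ d(j, j, j) ∧ j ∧ l) ∧ l)
  Work inside:  b ∧ g(j ∧ (b ∧ b)) ∧ g(((j ∧ l) ∧ j) ∧ j) ∧ (l ∧ l) ∧ g(b ∧ (l ∧ g(b)) ∧ d(j, j, j) ∧ j ∧ l) ∧ l
  Flatten:  b ∧ g(j ∧ (b ∧ b)) ∧ g(((j ∧ l) ∧ j) ∧ j) ∧ l ∧ l ∧ g(b ∧ (l ∧ g(b)) ∧ d(j, j, j) ∧ j ∧ l) ∧ l
  Inside:  g(j ∧ (b ∧ b))  →  g(b ∧ b ∧ j)
  Simplify inside:  g(((j ∧ l) ∧ j) ∧ j)  →  g(j ∧ j ∧ j ∧ l)
  Canonicalize subterm:  g(b ∧ (l ∧ g(b)) ∧ d(j, j, j) ∧ j ∧ l)  →  g(b ∧ d(j, j, j) ∧ g(b) ∧ j ∧ l ∧ l)
  Sort:  b ∧ g(b ∧ b ∧ j) ∧ g(b ∧ d(j, j, j) ∧ g(b) ∧ j ∧ l ∧ l) ∧ g(j ∧ j ∧ j ∧ l) ∧ l ∧ l ∧ l
  Reassemble:  g(b ∧ g(b ∧ b ∧ j) ∧ g(b ∧ d(j, j, j) ∧ g(b) ∧ j ∧ l ∧ l) ∧ g(j ∧ j ∧ j ∧ l) ∧ l ∧ l ∧ l)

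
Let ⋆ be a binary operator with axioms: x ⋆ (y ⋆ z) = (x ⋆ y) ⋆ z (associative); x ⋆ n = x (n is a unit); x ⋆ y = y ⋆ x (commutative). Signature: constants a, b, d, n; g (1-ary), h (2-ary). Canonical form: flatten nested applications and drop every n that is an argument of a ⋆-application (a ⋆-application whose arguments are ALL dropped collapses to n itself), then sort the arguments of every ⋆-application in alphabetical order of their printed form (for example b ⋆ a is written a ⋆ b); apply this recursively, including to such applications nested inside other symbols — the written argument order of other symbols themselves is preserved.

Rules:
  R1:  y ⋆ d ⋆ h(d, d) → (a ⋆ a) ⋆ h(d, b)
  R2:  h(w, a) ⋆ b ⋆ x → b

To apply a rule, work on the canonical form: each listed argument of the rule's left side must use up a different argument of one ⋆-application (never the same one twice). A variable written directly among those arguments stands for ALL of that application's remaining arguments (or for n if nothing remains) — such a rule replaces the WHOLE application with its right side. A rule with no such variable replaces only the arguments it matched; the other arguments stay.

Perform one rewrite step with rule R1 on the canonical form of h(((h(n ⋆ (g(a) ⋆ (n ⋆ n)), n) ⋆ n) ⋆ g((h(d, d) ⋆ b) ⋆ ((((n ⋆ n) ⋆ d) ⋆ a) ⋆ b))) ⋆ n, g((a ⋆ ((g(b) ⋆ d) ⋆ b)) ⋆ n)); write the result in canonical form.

Canonical form:  h(g(a ⋆ b ⋆ b ⋆ d ⋆ h(d, d)) ⋆ h(g(a), n), g(a ⋆ b ⋆ d ⋆ g(b)))
Match R1:  consume d, h(d, d);  y := a ⋆ b ⋆ b
Every leftover argument binds to the variable; the entire application is replaced.
Giving:  h(g(a ⋆ a ⋆ h(d, b)) ⋆ h(g(a), n), g(a ⋆ b ⋆ d ⋆ g(b)))

Answer: h(g(a ⋆ a ⋆ h(d, b)) ⋆ h(g(a), n), g(a ⋆ b ⋆ d ⋆ g(b)))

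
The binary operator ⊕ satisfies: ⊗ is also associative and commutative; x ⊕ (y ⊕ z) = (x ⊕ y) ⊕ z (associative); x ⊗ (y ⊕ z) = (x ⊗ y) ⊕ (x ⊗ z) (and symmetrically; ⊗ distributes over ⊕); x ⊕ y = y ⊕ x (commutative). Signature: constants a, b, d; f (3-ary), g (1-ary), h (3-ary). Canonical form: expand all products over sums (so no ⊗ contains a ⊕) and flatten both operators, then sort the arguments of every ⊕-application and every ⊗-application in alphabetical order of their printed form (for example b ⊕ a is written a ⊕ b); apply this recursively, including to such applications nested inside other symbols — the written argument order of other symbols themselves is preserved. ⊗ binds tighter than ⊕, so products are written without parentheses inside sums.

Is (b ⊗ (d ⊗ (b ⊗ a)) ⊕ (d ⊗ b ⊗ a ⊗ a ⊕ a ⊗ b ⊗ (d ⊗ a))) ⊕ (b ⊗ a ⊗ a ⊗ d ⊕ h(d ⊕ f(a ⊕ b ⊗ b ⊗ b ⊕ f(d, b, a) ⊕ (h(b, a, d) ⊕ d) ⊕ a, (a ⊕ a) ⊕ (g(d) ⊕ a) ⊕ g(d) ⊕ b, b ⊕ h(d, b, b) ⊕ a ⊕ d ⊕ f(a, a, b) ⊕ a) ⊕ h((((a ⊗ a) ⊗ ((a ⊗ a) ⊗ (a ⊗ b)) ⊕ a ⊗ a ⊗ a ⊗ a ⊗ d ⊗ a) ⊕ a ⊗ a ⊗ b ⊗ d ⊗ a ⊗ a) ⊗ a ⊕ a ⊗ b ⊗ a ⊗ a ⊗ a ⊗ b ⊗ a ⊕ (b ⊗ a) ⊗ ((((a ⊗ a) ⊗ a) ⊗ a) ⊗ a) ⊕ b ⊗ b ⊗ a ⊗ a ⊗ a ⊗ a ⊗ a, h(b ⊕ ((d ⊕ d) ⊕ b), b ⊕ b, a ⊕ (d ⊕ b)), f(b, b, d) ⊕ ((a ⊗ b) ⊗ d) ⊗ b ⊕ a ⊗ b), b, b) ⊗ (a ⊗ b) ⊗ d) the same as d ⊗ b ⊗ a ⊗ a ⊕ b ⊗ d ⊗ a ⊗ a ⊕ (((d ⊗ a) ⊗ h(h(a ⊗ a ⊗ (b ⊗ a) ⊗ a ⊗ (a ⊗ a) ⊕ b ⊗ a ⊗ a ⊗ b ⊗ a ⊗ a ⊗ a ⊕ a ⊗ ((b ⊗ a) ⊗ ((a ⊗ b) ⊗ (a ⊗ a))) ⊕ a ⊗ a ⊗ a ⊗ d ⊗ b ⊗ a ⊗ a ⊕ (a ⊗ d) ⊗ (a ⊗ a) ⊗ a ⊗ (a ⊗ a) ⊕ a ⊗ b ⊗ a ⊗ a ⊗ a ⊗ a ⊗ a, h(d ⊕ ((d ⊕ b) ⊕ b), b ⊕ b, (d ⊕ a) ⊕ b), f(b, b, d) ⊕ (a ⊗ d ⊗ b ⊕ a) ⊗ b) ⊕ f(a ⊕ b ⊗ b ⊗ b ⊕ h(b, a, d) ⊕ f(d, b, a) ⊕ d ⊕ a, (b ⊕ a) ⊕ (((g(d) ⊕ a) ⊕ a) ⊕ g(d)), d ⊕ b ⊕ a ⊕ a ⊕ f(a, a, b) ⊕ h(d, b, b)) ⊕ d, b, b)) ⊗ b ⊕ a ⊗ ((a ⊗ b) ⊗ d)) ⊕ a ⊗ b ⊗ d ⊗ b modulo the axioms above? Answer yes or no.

Left:  (b ⊗ (d ⊗ (b ⊗ a)) ⊕ (d ⊗ b ⊗ a ⊗ a ⊕ a ⊗ b ⊗ (d ⊗ a))) ⊕ (b ⊗ a ⊗ a ⊗ d ⊕ h(d ⊕ f(a ⊕ b ⊗ b ⊗ b ⊕ f(d, b, a) ⊕ (h(b, a, d) ⊕ d) ⊕ a, (a ⊕ a) ⊕ (g(d) ⊕ a) ⊕ g(d) ⊕ b, b ⊕ h(d, b, b) ⊕ a ⊕ d ⊕ f(a, a, b) ⊕ a) ⊕ h((((a ⊗ a) ⊗ ((a ⊗ a) ⊗ (a ⊗ b)) ⊕ a ⊗ a ⊗ a ⊗ a ⊗ d ⊗ a) ⊕ a ⊗ a ⊗ b ⊗ d ⊗ a ⊗ a) ⊗ a ⊕ a ⊗ b ⊗ a ⊗ a ⊗ a ⊗ b ⊗ a ⊕ (b ⊗ a) ⊗ ((((a ⊗ a) ⊗ a) ⊗ a) ⊗ a) ⊕ b ⊗ b ⊗ a ⊗ a ⊗ a ⊗ a ⊗ a, h(b ⊕ ((d ⊕ d) ⊕ b), b ⊕ b, a ⊕ (d ⊕ b)), f(b, b, d) ⊕ ((a ⊗ b) ⊗ d) ⊗ b ⊕ a ⊗ b), b, b) ⊗ (a ⊗ b) ⊗ d)
  Distribute:  a ⊗ b ⊗ b ⊗ d ⊕ a ⊗ a ⊗ b ⊗ d ⊕ a ⊗ a ⊗ b ⊗ d ⊕ a ⊗ a ⊗ b ⊗ d ⊕ a ⊗ b ⊗ d ⊗ h(d ⊕ f(a ⊕ a ⊕ b ⊗ b ⊗ b ⊕ d ⊕ f(d, b, a) ⊕ h(b, a, d), a ⊕ a ⊕ a ⊕ b ⊕ g(d) ⊕ g(d), a ⊕ a ⊕ b ⊕ d ⊕ f(a, a, b) ⊕ h(d, b, b)) ⊕ h(a ⊗ a ⊗ a ⊗ a ⊗ a ⊗ a ⊗ b ⊕ a ⊗ a ⊗ a ⊗ a ⊗ a ⊗ a ⊗ b ⊕ a ⊗ a ⊗ a ⊗ a ⊗ a ⊗ a ⊗ d ⊕ a ⊗ a ⊗ a ⊗ a ⊗ a ⊗ b ⊗ b ⊕ a ⊗ a ⊗ a ⊗ a ⊗ a ⊗ b ⊗ b ⊕ a ⊗ a ⊗ a ⊗ a ⊗ a ⊗ b ⊗ d, h(b ⊕ b ⊕ d ⊕ d, b ⊕ b, a ⊕ b ⊕ d), a ⊗ b ⊕ a ⊗ b ⊗ b ⊗ d ⊕ f(b, b, d)), b, b)
  Sort arguments:  a ⊗ a ⊗ b ⊗ d ⊕ a ⊗ a ⊗ b ⊗ d ⊕ a ⊗ a ⊗ b ⊗ d ⊕ a ⊗ b ⊗ b ⊗ d ⊕ a ⊗ b ⊗ d ⊗ h(d ⊕ f(a ⊕ a ⊕ b ⊗ b ⊗ b ⊕ d ⊕ f(d, b, a) ⊕ h(b, a, d), a ⊕ a ⊕ a ⊕ b ⊕ g(d) ⊕ g(d), a ⊕ a ⊕ b ⊕ d ⊕ f(a, a, b) ⊕ h(d, b, b)) ⊕ h(a ⊗ a ⊗ a ⊗ a ⊗ a ⊗ a ⊗ b ⊕ a ⊗ a ⊗ a ⊗ a ⊗ a ⊗ a ⊗ b ⊕ a ⊗ a ⊗ a ⊗ a ⊗ a ⊗ a ⊗ d ⊕ a ⊗ a ⊗ a ⊗ a ⊗ a ⊗ b ⊗ b ⊕ a ⊗ a ⊗ a ⊗ a ⊗ a ⊗ b ⊗ b ⊕ a ⊗ a ⊗ a ⊗ a ⊗ a ⊗ b ⊗ d, h(b ⊕ b ⊕ d ⊕ d, b ⊕ b, a ⊕ b ⊕ d), a ⊗ b ⊕ a ⊗ b ⊗ b ⊗ d ⊕ f(b, b, d)), b, b)
Right:  d ⊗ b ⊗ a ⊗ a ⊕ b ⊗ d ⊗ a ⊗ a ⊕ (((d ⊗ a) ⊗ h(h(a ⊗ a ⊗ (b ⊗ a) ⊗ a ⊗ (a ⊗ a) ⊕ b ⊗ a ⊗ a ⊗ b ⊗ a ⊗ a ⊗ a ⊕ a ⊗ ((b ⊗ a) ⊗ ((a ⊗ b) ⊗ (a ⊗ a))) ⊕ a ⊗ a ⊗ a ⊗ d ⊗ b ⊗ a ⊗ a ⊕ (a ⊗ d) ⊗ (a ⊗ a) ⊗ a ⊗ (a ⊗ a) ⊕ a ⊗ b ⊗ a ⊗ a ⊗ a ⊗ a ⊗ a, h(d ⊕ ((d ⊕ b) ⊕ b), b ⊕ b, (d ⊕ a) ⊕ b), f(b, b, d) ⊕ (a ⊗ d ⊗ b ⊕ a) ⊗ b) ⊕ f(a ⊕ b ⊗ b ⊗ b ⊕ h(b, a, d) ⊕ f(d, b, a) ⊕ d ⊕ a, (b ⊕ a) ⊕ (((g(d) ⊕ a) ⊕ a) ⊕ g(d)), d ⊕ b ⊕ a ⊕ a ⊕ f(a, a, b) ⊕ h(d, b, b)) ⊕ d, b, b)) ⊗ b ⊕ a ⊗ ((a ⊗ b) ⊗ d)) ⊕ a ⊗ b ⊗ d ⊗ b
  Expand:  a ⊗ a ⊗ b ⊗ d ⊕ a ⊗ a ⊗ b ⊗ d ⊕ a ⊗ b ⊗ d ⊗ h(d ⊕ f(a ⊕ a ⊕ b ⊗ b ⊗ b ⊕ d ⊕ f(d, b, a) ⊕ h(b, a, d), a ⊕ a ⊕ a ⊕ b ⊕ g(d) ⊕ g(d), a ⊕ a ⊕ b ⊕ d ⊕ f(a, a, b) ⊕ h(d, b, b)) ⊕ h(a ⊗ a ⊗ a ⊗ a ⊗ a ⊗ a ⊗ b ⊕ a ⊗ a ⊗ a ⊗ a ⊗ a ⊗ a ⊗ b ⊕ a ⊗ a ⊗ a ⊗ a ⊗ a ⊗ a ⊗ d ⊕ a ⊗ a ⊗ a ⊗ a ⊗ a ⊗ b ⊗ b ⊕ a ⊗ a ⊗ a ⊗ a ⊗ a ⊗ b ⊗ b ⊕ a ⊗ a ⊗ a ⊗ a ⊗ a ⊗ b ⊗ d, h(b ⊕ b ⊕ d ⊕ d, b ⊕ b, a ⊕ b ⊕ d), a ⊗ b ⊕ a ⊗ b ⊗ b ⊗ d ⊕ f(b, b, d)), b, b) ⊕ a ⊗ a ⊗ b ⊗ d ⊕ a ⊗ b ⊗ b ⊗ d
  Order the arguments:  a ⊗ a ⊗ b ⊗ d ⊕ a ⊗ a ⊗ b ⊗ d ⊕ a ⊗ a ⊗ b ⊗ d ⊕ a ⊗ b ⊗ b ⊗ d ⊕ a ⊗ b ⊗ d ⊗ h(d ⊕ f(a ⊕ a ⊕ b ⊗ b ⊗ b ⊕ d ⊕ f(d, b, a) ⊕ h(b, a, d), a ⊕ a ⊕ a ⊕ b ⊕ g(d) ⊕ g(d), a ⊕ a ⊕ b ⊕ d ⊕ f(a, a, b) ⊕ h(d, b, b)) ⊕ h(a ⊗ a ⊗ a ⊗ a ⊗ a ⊗ a ⊗ b ⊕ a ⊗ a ⊗ a ⊗ a ⊗ a ⊗ a ⊗ b ⊕ a ⊗ a ⊗ a ⊗ a ⊗ a ⊗ a ⊗ d ⊕ a ⊗ a ⊗ a ⊗ a ⊗ a ⊗ b ⊗ b ⊕ a ⊗ a ⊗ a ⊗ a ⊗ a ⊗ b ⊗ b ⊕ a ⊗ a ⊗ a ⊗ a ⊗ a ⊗ b ⊗ d, h(b ⊕ b ⊕ d ⊕ d, b ⊕ b, a ⊕ b ⊕ d), a ⊗ b ⊕ a ⊗ b ⊗ b ⊗ d ⊕ f(b, b, d)), b, b)

Answer: yes — both canonical forms are a ⊗ a ⊗ b ⊗ d ⊕ a ⊗ a ⊗ b ⊗ d ⊕ a ⊗ a ⊗ b ⊗ d ⊕ a ⊗ b ⊗ b ⊗ d ⊕ a ⊗ b ⊗ d ⊗ h(d ⊕ f(a ⊕ a ⊕ b ⊗ b ⊗ b ⊕ d ⊕ f(d, b, a) ⊕ h(b, a, d), a ⊕ a ⊕ a ⊕ b ⊕ g(d) ⊕ g(d), a ⊕ a ⊕ b ⊕ d ⊕ f(a, a, b) ⊕ h(d, b, b)) ⊕ h(a ⊗ a ⊗ a ⊗ a ⊗ a ⊗ a ⊗ b ⊕ a ⊗ a ⊗ a ⊗ a ⊗ a ⊗ a ⊗ b ⊕ a ⊗ a ⊗ a ⊗ a ⊗ a ⊗ a ⊗ d ⊕ a ⊗ a ⊗ a ⊗ a ⊗ a ⊗ b ⊗ b ⊕ a ⊗ a ⊗ a ⊗ a ⊗ a ⊗ b ⊗ b ⊕ a ⊗ a ⊗ a ⊗ a ⊗ a ⊗ b ⊗ d, h(b ⊕ b ⊕ d ⊕ d, b ⊕ b, a ⊕ b ⊕ d), a ⊗ b ⊕ a ⊗ b ⊗ b ⊗ d ⊕ f(b, b, d)), b, b)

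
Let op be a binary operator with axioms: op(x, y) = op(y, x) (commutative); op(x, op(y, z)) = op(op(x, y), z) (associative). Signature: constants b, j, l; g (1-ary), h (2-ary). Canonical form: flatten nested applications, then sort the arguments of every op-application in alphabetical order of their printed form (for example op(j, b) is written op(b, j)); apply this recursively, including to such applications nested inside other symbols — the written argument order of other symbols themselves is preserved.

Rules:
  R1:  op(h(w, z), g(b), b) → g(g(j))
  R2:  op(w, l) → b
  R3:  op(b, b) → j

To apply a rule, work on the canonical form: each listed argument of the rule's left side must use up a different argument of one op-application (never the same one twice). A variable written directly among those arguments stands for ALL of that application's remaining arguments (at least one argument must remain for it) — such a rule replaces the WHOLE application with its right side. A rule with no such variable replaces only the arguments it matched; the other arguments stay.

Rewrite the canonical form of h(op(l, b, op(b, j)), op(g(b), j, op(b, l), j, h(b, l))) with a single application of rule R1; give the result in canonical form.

Canonical form:  h(op(b, b, j, l), op(b, g(b), h(b, l), j, j, l))
R1 matches:  uses b, g(b), h(b, l);  w := b, z := l
Result:  h(op(b, b, j, l), op(g(g(j)), j, j, l))

Answer: h(op(b, b, j, l), op(g(g(j)), j, j, l))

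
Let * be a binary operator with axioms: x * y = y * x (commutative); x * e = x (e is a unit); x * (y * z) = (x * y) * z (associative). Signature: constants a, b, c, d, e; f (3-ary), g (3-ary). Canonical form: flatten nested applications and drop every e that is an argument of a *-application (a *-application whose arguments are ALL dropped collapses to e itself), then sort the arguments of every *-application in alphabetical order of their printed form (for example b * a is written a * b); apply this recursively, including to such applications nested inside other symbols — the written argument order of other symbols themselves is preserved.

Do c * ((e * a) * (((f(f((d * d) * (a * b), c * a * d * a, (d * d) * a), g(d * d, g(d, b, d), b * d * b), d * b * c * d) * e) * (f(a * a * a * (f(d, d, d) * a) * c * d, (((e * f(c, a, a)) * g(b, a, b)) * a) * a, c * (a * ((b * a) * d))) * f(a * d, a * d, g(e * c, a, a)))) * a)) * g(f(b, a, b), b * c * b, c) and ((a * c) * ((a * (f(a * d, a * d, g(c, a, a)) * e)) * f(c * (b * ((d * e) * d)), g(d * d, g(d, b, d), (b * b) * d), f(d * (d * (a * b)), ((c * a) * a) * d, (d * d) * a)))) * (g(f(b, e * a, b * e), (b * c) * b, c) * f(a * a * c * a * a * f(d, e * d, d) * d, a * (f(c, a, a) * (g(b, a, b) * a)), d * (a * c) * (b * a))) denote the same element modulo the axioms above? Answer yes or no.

Left:  c * ((e * a) * (((f(f((d * d) * (a * b), c * a * d * a, (d * d) * a), g(d * d, g(d, b, d), b * d * b), d * b * c * d) * e) * (f(a * a * a * (f(d, d, d) * a) * c * d, (((e * f(c, a, a)) * g(b, a, b)) * a) * a, c * (a * ((b * a) * d))) * f(a * d, a * d, g(e * c, a, a)))) * a)) * g(f(b, a, b), b * c * b, c)
  Un-nest:  c * e * a * f(f((d * d) * (a * b), c * a * d * a, (d * d) * a), g(d * d, g(d, b, d), b * d * b), d * b * c * d) * e * f(a * a * a * (f(d, d, d) * a) * c * d, (((e * f(c, a, a)) * g(b, a, b)) * a) * a, c * (a * ((b * a) * d))) * f(a * d, a * d, g(e * c, a, a)) * a * g(f(b, a, b), b * c * b, c)
  Canonicalize subterm:  f(f((d * d) * (a * b), c * a * d * a, (d * d) * a), g(d * d, g(d, b, d), b * d * b), d * b * c * d)  →  f(f(a * b * d * d, a * a * c * d, a * d * d), g(d * d, g(d, b, d), b * b * d), b * c * d * d)
  Inside:  f(a * a * a * (f(d, d, d) * a) * c * d, (((e * f(c, a, a)) * g(b, a, b)) * a) * a, c * (a * ((b * a) * d)))  →  f(a * a * a * a * c * d * f(d, d, d), a * a * f(c, a, a) * g(b, a, b), a * a * b * c * d)
  Inside:  f(a * d, a * d, g(e * c, a, a))  →  f(a * d, a * d, g(c, a, a))
  Units out:  drop e (×2)
  Sort:  a * a * c * f(a * a * a * a * c * d * f(d, d, d), a * a * f(c, a, a) * g(b, a, b), a * a * b * c * d) * f(a * d, a * d, g(c, a, a)) * f(f(a * b * d * d, a * a * c * d, a * d * d), g(d * d, g(d, b, d), b * b * d), b * c * d * d) * g(f(b, a, b), b * b * c, c)
Right:  ((a * c) * ((a * (f(a * d, a * d, g(c, a, a)) * e)) * f(c * (b * ((d * e) * d)), g(d * d, g(d, b, d), (b * b) * d), f(d * (d * (a * b)), ((c * a) * a) * d, (d * d) * a)))) * (g(f(b, e * a, b * e), (b * c) * b, c) * f(a * a * c * a * a * f(d, e * d, d) * d, a * (f(c, a, a) * (g(b, a, b) * a)), d * (a * c) * (b * a)))
  Flatten:  a * c * a * f(a * d, a * d, g(c, a, a)) * e * f(c * (b * ((d * e) * d)), g(d * d, g(d, b, d), (b * b) * d), f(d * (d * (a * b)), ((c * a) * a) * d, (d * d) * a)) * g(f(b, e * a, b * e), (b * c) * b, c) * f(a * a * c * a * a * f(d, e * d, d) * d, a * (f(c, a, a) * (g(b, a, b) * a)), d * (a * c) * (b * a))
  Inside:  f(c * (b * ((d * e) * d)), g(d * d, g(d, b, d), (b * b) * d), f(d * (d * (a * b)), ((c * a) * a) * d, (d * d) * a))  →  f(b * c * d * d, g(d * d, g(d, b, d), b * b * d), f(a * b * d * d, a * a * c * d, a * d * d))
  Canonicalize subterm:  g(f(b, e * a, b * e), (b * c) * b, c)  →  g(f(b, a, b), b * b * c, c)
  Canonicalize subterm:  f(a * a * c * a * a * f(d, e * d, d) * d, a * (f(c, a, a) * (g(b, a, b) * a)), d * (a * c) * (b * a))  →  f(a * a * a * a * c * d * f(d, d, d), a * a * f(c, a, a) * g(b, a, b), a * a * b * c * d)
  Units out:  drop e
  Order the arguments:  a * a * c * f(a * a * a * a * c * d * f(d, d, d), a * a * f(c, a, a) * g(b, a, b), a * a * b * c * d) * f(a * d, a * d, g(c, a, a)) * f(b * c * d * d, g(d * d, g(d, b, d), b * b * d), f(a * b * d * d, a * a * c * d, a * d * d)) * g(f(b, a, b), b * b * c, c)

Answer: no — a * a * c * f(a * a * a * a * c * d * f(d, d, d), a * a * f(c, a, a) * g(b, a, b), a * a * b * c * d) * f(a * d, a * d, g(c, a, a)) * f(f(a * b * d * d, a * a * c * d, a * d * d), g(d * d, g(d, b, d), b * b * d), b * c * d * d) * g(f(b, a, b), b * b * c, c) vs a * a * c * f(a * a * a * a * c * d * f(d, d, d), a * a * f(c, a, a) * g(b, a, b), a * a * b * c * d) * f(a * d, a * d, g(c, a, a)) * f(b * c * d * d, g(d * d, g(d, b, d), b * b * d), f(a * b * d * d, a * a * c * d, a * d * d)) * g(f(b, a, b), b * b * c, c)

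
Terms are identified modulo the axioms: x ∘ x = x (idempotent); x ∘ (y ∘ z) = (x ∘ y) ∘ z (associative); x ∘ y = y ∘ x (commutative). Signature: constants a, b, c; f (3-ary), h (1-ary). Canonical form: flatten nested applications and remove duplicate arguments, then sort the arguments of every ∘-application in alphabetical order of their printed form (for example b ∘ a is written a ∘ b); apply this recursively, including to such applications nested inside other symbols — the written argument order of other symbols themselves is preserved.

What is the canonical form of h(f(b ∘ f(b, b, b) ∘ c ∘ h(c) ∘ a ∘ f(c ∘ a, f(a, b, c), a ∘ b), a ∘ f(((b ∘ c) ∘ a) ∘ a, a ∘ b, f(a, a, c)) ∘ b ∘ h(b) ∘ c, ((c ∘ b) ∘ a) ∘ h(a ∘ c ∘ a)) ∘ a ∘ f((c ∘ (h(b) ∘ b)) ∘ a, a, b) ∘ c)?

Focus inside:  f(b ∘ f(b, b, b) ∘ c ∘ h(c) ∘ a ∘ f(c ∘ a, f(a, b, c), a ∘ b), a ∘ f(((b ∘ c) ∘ a) ∘ a, a ∘ b, f(a, a, c)) ∘ b ∘ h(b) ∘ c, ((c ∘ b) ∘ a) ∘ h(a ∘ c ∘ a)) ∘ a ∘ f((c ∘ (h(b) ∘ b)) ∘ a, a, b) ∘ c
Simplify inside:  f(b ∘ f(b, b, b) ∘ c ∘ h(c) ∘ a ∘ f(c ∘ a, f(a, b, c), a ∘ b), a ∘ f(((b ∘ c) ∘ a) ∘ a, a ∘ b, f(a, a, c)) ∘ b ∘ h(b) ∘ c, ((c ∘ b) ∘ a) ∘ h(a ∘ c ∘ a))  →  f(a ∘ b ∘ c ∘ f(a ∘ c, f(a, b, c), a ∘ b) ∘ f(b, b, b) ∘ h(c), a ∘ b ∘ c ∘ f(a ∘ b ∘ c, a ∘ b, f(a, a, c)) ∘ h(b), a ∘ b ∘ c ∘ h(a ∘ c))
Inside:  f((c ∘ (h(b) ∘ b)) ∘ a, a, b)  →  f(a ∘ b ∘ c ∘ h(b), a, b)
Order the arguments:  a ∘ c ∘ f(a ∘ b ∘ c ∘ f(a ∘ c, f(a, b, c), a ∘ b) ∘ f(b, b, b) ∘ h(c), a ∘ b ∘ c ∘ f(a ∘ b ∘ c, a ∘ b, f(a, a, c)) ∘ h(b), a ∘ b ∘ c ∘ h(a ∘ c)) ∘ f(a ∘ b ∘ c ∘ h(b), a, b)
Put back:  h(a ∘ c ∘ f(a ∘ b ∘ c ∘ f(a ∘ c, f(a, b, c), a ∘ b) ∘ f(b, b, b) ∘ h(c), a ∘ b ∘ c ∘ f(a ∘ b ∘ c, a ∘ b, f(a, a, c)) ∘ h(b), a ∘ b ∘ c ∘ h(a ∘ c)) ∘ f(a ∘ b ∘ c ∘ h(b), a, b))

Answer: h(a ∘ c ∘ f(a ∘ b ∘ c ∘ f(a ∘ c, f(a, b, c), a ∘ b) ∘ f(b, b, b) ∘ h(c), a ∘ b ∘ c ∘ f(a ∘ b ∘ c, a ∘ b, f(a, a, c)) ∘ h(b), a ∘ b ∘ c ∘ h(a ∘ c)) ∘ f(a ∘ b ∘ c ∘ h(b), a, b))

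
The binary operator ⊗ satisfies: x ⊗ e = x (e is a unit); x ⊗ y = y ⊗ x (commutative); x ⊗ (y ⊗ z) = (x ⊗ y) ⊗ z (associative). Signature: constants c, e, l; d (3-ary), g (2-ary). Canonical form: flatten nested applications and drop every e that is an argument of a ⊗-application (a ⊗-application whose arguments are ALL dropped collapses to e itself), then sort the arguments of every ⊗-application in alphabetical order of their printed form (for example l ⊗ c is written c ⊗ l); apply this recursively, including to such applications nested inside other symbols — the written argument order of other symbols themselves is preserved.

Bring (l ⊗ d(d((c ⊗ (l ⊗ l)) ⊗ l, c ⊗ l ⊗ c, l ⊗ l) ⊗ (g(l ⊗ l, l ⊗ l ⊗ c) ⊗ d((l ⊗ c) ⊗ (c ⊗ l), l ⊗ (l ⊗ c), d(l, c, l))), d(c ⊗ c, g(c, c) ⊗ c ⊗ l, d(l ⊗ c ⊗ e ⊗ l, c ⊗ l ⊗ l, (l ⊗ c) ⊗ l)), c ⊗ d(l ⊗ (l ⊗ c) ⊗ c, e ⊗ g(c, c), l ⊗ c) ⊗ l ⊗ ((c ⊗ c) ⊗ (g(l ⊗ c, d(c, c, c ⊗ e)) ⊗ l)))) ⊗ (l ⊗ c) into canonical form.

Un-nest:  l ⊗ d(d((c ⊗ (l ⊗ l)) ⊗ l, c ⊗ l ⊗ c, l ⊗ l) ⊗ (g(l ⊗ l, l ⊗ l ⊗ c) ⊗ d((l ⊗ c) ⊗ (c ⊗ l), l ⊗ (l ⊗ c), d(l, c, l))), d(c ⊗ c, g(c, c) ⊗ c ⊗ l, d(l ⊗ c ⊗ e ⊗ l, c ⊗ l ⊗ l, (l ⊗ c) ⊗ l)), c ⊗ d(l ⊗ (l ⊗ c) ⊗ c, e ⊗ g(c, c), l ⊗ c) ⊗ l ⊗ ((c ⊗ c) ⊗ (g(l ⊗ c, d(c, c, c ⊗ e)) ⊗ l))) ⊗ l ⊗ c
Canonicalize subterm:  d(d((c ⊗ (l ⊗ l)) ⊗ l, c ⊗ l ⊗ c, l ⊗ l) ⊗ (g(l ⊗ l, l ⊗ l ⊗ c) ⊗ d((l ⊗ c) ⊗ (c ⊗ l), l ⊗ (l ⊗ c), d(l, c, l))), d(c ⊗ c, g(c, c) ⊗ c ⊗ l, d(l ⊗ c ⊗ e ⊗ l, c ⊗ l ⊗ l, (l ⊗ c) ⊗ l)), c ⊗ d(l ⊗ (l ⊗ c) ⊗ c, e ⊗ g(c, c), l ⊗ c) ⊗ l ⊗ ((c ⊗ c) ⊗ (g(l ⊗ c, d(c, c, c ⊗ e)) ⊗ l)))  →  d(d(c ⊗ c ⊗ l ⊗ l, c ⊗ l ⊗ l, d(l, c, l)) ⊗ d(c ⊗ l ⊗ l ⊗ l, c ⊗ c ⊗ l, l ⊗ l) ⊗ g(l ⊗ l, c ⊗ l ⊗ l), d(c ⊗ c, c ⊗ g(c, c) ⊗ l, d(c ⊗ l ⊗ l, c ⊗ l ⊗ l, c ⊗ l ⊗ l)), c ⊗ c ⊗ c ⊗ d(c ⊗ c ⊗ l ⊗ l, g(c, c), c ⊗ l) ⊗ g(c ⊗ l, d(c, c, c)) ⊗ l ⊗ l)
Sort:  c ⊗ d(d(c ⊗ c ⊗ l ⊗ l, c ⊗ l ⊗ l, d(l, c, l)) ⊗ d(c ⊗ l ⊗ l ⊗ l, c ⊗ c ⊗ l, l ⊗ l) ⊗ g(l ⊗ l, c ⊗ l ⊗ l), d(c ⊗ c, c ⊗ g(c, c) ⊗ l, d(c ⊗ l ⊗ l, c ⊗ l ⊗ l, c ⊗ l ⊗ l)), c ⊗ c ⊗ c ⊗ d(c ⊗ c ⊗ l ⊗ l, g(c, c), c ⊗ l) ⊗ g(c ⊗ l, d(c, c, c)) ⊗ l ⊗ l) ⊗ l ⊗ l

Answer: c ⊗ d(d(c ⊗ c ⊗ l ⊗ l, c ⊗ l ⊗ l, d(l, c, l)) ⊗ d(c ⊗ l ⊗ l ⊗ l, c ⊗ c ⊗ l, l ⊗ l) ⊗ g(l ⊗ l, c ⊗ l ⊗ l), d(c ⊗ c, c ⊗ g(c, c) ⊗ l, d(c ⊗ l ⊗ l, c ⊗ l ⊗ l, c ⊗ l ⊗ l)), c ⊗ c ⊗ c ⊗ d(c ⊗ c ⊗ l ⊗ l, g(c, c), c ⊗ l) ⊗ g(c ⊗ l, d(c, c, c)) ⊗ l ⊗ l) ⊗ l ⊗ l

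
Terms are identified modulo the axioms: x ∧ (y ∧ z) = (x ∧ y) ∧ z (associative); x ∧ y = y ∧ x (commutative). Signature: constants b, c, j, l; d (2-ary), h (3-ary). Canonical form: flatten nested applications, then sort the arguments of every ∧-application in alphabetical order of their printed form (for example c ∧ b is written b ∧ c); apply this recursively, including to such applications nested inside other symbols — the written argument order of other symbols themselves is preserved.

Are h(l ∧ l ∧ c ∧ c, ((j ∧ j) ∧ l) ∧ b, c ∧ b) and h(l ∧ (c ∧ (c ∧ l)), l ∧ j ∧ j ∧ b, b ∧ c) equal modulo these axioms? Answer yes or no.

Left:  h(l ∧ l ∧ c ∧ c, ((j ∧ j) ∧ l) ∧ b, c ∧ b)
  Descend into:  ((j ∧ j) ∧ l) ∧ b
  Un-nest:  j ∧ j ∧ l ∧ b
  Sort arguments:  b ∧ j ∧ j ∧ l
  Reassemble:  h(c ∧ c ∧ l ∧ l, b ∧ j ∧ j ∧ l, b ∧ c)
Right:  h(l ∧ (c ∧ (c ∧ l)), l ∧ j ∧ j ∧ b, b ∧ c)
  Descend into:  l ∧ (c ∧ (c ∧ l))
  Flatten:  l ∧ c ∧ c ∧ l
  Order the arguments:  c ∧ c ∧ l ∧ l
  Reassemble:  h(c ∧ c ∧ l ∧ l, b ∧ j ∧ j ∧ l, b ∧ c)

Answer: yes — both canonical forms are h(c ∧ c ∧ l ∧ l, b ∧ j ∧ j ∧ l, b ∧ c)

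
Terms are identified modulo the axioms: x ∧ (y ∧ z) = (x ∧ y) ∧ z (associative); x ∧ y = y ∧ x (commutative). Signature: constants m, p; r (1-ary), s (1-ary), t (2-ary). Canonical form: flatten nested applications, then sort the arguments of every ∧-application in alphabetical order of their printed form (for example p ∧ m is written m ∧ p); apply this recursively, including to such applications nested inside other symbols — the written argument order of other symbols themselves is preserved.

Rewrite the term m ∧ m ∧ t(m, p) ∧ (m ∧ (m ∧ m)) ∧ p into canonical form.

Answer: m ∧ m ∧ m ∧ m ∧ m ∧ p ∧ t(m, p)

Derivation:
Un-nest:  m ∧ m ∧ t(m, p) ∧ m ∧ m ∧ m ∧ p
Order the arguments:  m ∧ m ∧ m ∧ m ∧ m ∧ p ∧ t(m, p)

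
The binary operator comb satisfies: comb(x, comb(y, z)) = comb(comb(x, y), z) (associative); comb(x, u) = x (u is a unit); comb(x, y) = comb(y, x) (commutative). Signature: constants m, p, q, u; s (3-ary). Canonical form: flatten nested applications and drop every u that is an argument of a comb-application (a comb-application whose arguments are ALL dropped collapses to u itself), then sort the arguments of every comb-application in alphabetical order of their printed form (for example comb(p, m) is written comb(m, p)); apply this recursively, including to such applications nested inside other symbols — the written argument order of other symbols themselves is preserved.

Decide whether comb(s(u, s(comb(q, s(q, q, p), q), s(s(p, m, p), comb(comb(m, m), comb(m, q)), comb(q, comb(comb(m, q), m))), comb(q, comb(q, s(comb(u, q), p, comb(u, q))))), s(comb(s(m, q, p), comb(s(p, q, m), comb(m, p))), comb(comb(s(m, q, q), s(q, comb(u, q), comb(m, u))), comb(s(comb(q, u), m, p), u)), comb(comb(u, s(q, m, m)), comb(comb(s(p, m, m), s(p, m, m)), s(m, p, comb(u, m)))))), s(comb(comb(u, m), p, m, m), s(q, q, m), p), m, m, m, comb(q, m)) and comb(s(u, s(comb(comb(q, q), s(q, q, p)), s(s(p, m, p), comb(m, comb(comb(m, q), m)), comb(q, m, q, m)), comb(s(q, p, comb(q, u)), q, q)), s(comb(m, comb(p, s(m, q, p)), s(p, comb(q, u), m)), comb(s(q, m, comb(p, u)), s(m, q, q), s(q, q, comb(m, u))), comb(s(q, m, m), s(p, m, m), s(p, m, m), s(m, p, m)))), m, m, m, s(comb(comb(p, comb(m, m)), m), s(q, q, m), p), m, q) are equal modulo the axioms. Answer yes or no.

Left:  comb(s(u, s(comb(q, s(q, q, p), q), s(s(p, m, p), comb(comb(m, m), comb(m, q)), comb(q, comb(comb(m, q), m))), comb(q, comb(q, s(comb(u, q), p, comb(u, q))))), s(comb(s(m, q, p), comb(s(p, q, m), comb(m, p))), comb(comb(s(m, q, q), s(q, comb(u, q), comb(m, u))), comb(s(comb(q, u), m, p), u)), comb(comb(u, s(q, m, m)), comb(comb(s(p, m, m), s(p, m, m)), s(m, p, comb(u, m)))))), s(comb(comb(u, m), p, m, m), s(q, q, m), p), m, m, m, comb(q, m))
  Flatten:  comb(s(u, s(comb(q, s(q, q, p), q), s(s(p, m, p), comb(comb(m, m), comb(m, q)), comb(q, comb(comb(m, q), m))), comb(q, comb(q, s(comb(u, q), p, comb(u, q))))), s(comb(s(m, q, p), comb(s(p, q, m), comb(m, p))), comb(comb(s(m, q, q), s(q, comb(u, q), comb(m, u))), comb(s(comb(q, u), m, p), u)), comb(comb(u, s(q, m, m)), comb(comb(s(p, m, m), s(p, m, m)), s(m, p, comb(u, m)))))), s(comb(comb(u, m), p, m, m), s(q, q, m), p), m, m, m, q, m)
  Canonicalize subterm:  s(u, s(comb(q, s(q, q, p), q), s(s(p, m, p), comb(comb(m, m), comb(m, q)), comb(q, comb(comb(m, q), m))), comb(q, comb(q, s(comb(u, q), p, comb(u, q))))), s(comb(s(m, q, p), comb(s(p, q, m), comb(m, p))), comb(comb(s(m, q, q), s(q, comb(u, q), comb(m, u))), comb(s(comb(q, u), m, p), u)), comb(comb(u, s(q, m, m)), comb(comb(s(p, m, m), s(p, m, m)), s(m, p, comb(u, m))))))  →  s(u, s(comb(q, q, s(q, q, p)), s(s(p, m, p), comb(m, m, m, q), comb(m, m, q, q)), comb(q, q, s(q, p, q))), s(comb(m, p, s(m, q, p), s(p, q, m)), comb(s(m, q, q), s(q, m, p), s(q, q, m)), comb(s(m, p, m), s(p, m, m), s(p, m, m), s(q, m, m))))
  Canonicalize subterm:  s(comb(comb(u, m), p, m, m), s(q, q, m), p)  →  s(comb(m, m, m, p), s(q, q, m), p)
  Sort:  comb(m, m, m, m, q, s(comb(m, m, m, p), s(q, q, m), p), s(u, s(comb(q, q, s(q, q, p)), s(s(p, m, p), comb(m, m, m, q), comb(m, m, q, q)), comb(q, q, s(q, p, q))), s(comb(m, p, s(m, q, p), s(p, q, m)), comb(s(m, q, q), s(q, m, p), s(q, q, m)), comb(s(m, p, m), s(p, m, m), s(p, m, m), s(q, m, m)))))
Right:  comb(s(u, s(comb(comb(q, q), s(q, q, p)), s(s(p, m, p), comb(m, comb(comb(m, q), m)), comb(q, m, q, m)), comb(s(q, p, comb(q, u)), q, q)), s(comb(m, comb(p, s(m, q, p)), s(p, comb(q, u), m)), comb(s(q, m, comb(p, u)), s(m, q, q), s(q, q, comb(m, u))), comb(s(q, m, m), s(p, m, m), s(p, m, m), s(m, p, m)))), m, m, m, s(comb(comb(p, comb(m, m)), m), s(q, q, m), p), m, q)
  Canonicalize subterm:  s(u, s(comb(comb(q, q), s(q, q, p)), s(s(p, m, p), comb(m, comb(comb(m, q), m)), comb(q, m, q, m)), comb(s(q, p, comb(q, u)), q, q)), s(comb(m, comb(p, s(m, q, p)), s(p, comb(q, u), m)), comb(s(q, m, comb(p, u)), s(m, q, q), s(q, q, comb(m, u))), comb(s(q, m, m), s(p, m, m), s(p, m, m), s(m, p, m))))  →  s(u, s(comb(q, q, s(q, q, p)), s(s(p, m, p), comb(m, m, m, q), comb(m, m, q, q)), comb(q, q, s(q, p, q))), s(comb(m, p, s(m, q, p), s(p, q, m)), comb(s(m, q, q), s(q, m, p), s(q, q, m)), comb(s(m, p, m), s(p, m, m), s(p, m, m), s(q, m, m))))
  Canonicalize subterm:  s(comb(comb(p, comb(m, m)), m), s(q, q, m), p)  →  s(comb(m, m, m, p), s(q, q, m), p)
  Order the arguments:  comb(m, m, m, m, q, s(comb(m, m, m, p), s(q, q, m), p), s(u, s(comb(q, q, s(q, q, p)), s(s(p, m, p), comb(m, m, m, q), comb(m, m, q, q)), comb(q, q, s(q, p, q))), s(comb(m, p, s(m, q, p), s(p, q, m)), comb(s(m, q, q), s(q, m, p), s(q, q, m)), comb(s(m, p, m), s(p, m, m), s(p, m, m), s(q, m, m)))))

Answer: yes — both canonical forms are comb(m, m, m, m, q, s(comb(m, m, m, p), s(q, q, m), p), s(u, s(comb(q, q, s(q, q, p)), s(s(p, m, p), comb(m, m, m, q), comb(m, m, q, q)), comb(q, q, s(q, p, q))), s(comb(m, p, s(m, q, p), s(p, q, m)), comb(s(m, q, q), s(q, m, p), s(q, q, m)), comb(s(m, p, m), s(p, m, m), s(p, m, m), s(q, m, m)))))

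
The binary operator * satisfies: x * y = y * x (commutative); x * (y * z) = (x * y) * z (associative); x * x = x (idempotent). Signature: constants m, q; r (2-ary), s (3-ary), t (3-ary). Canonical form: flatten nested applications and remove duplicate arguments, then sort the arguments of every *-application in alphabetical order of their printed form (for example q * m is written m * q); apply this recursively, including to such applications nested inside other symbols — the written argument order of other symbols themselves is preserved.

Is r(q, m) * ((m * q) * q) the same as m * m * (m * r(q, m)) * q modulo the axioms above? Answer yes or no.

Answer: yes — both canonical forms are m * q * r(q, m)

Derivation:
Left:  r(q, m) * ((m * q) * q)
  Merge nested applications:  r(q, m) * m * q * q
  Deduplicate:  drop duplicate q
  Sort arguments:  m * q * r(q, m)
Right:  m * m * (m * r(q, m)) * q
  Un-nest:  m * m * m * r(q, m) * q
  Drop duplicates:  drop duplicate m, m
  Order the arguments:  m * q * r(q, m)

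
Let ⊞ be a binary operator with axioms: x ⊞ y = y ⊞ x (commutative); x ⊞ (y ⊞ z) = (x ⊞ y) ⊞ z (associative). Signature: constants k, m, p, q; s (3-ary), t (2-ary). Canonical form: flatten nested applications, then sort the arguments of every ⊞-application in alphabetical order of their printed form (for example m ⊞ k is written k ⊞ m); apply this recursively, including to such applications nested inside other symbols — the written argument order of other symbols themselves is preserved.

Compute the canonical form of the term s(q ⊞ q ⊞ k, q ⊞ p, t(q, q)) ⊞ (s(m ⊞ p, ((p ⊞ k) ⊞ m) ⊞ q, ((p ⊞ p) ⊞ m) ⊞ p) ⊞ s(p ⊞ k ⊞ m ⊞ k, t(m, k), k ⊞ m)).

Un-nest:  s(q ⊞ q ⊞ k, q ⊞ p, t(q, q)) ⊞ s(m ⊞ p, ((p ⊞ k) ⊞ m) ⊞ q, ((p ⊞ p) ⊞ m) ⊞ p) ⊞ s(p ⊞ k ⊞ m ⊞ k, t(m, k), k ⊞ m)
Inside:  s(q ⊞ q ⊞ k, q ⊞ p, t(q, q))  →  s(k ⊞ q ⊞ q, p ⊞ q, t(q, q))
Inside:  s(m ⊞ p, ((p ⊞ k) ⊞ m) ⊞ q, ((p ⊞ p) ⊞ m) ⊞ p)  →  s(m ⊞ p, k ⊞ m ⊞ p ⊞ q, m ⊞ p ⊞ p ⊞ p)
Canonicalize subterm:  s(p ⊞ k ⊞ m ⊞ k, t(m, k), k ⊞ m)  →  s(k ⊞ k ⊞ m ⊞ p, t(m, k), k ⊞ m)
Sort:  s(k ⊞ k ⊞ m ⊞ p, t(m, k), k ⊞ m) ⊞ s(k ⊞ q ⊞ q, p ⊞ q, t(q, q)) ⊞ s(m ⊞ p, k ⊞ m ⊞ p ⊞ q, m ⊞ p ⊞ p ⊞ p)

Answer: s(k ⊞ k ⊞ m ⊞ p, t(m, k), k ⊞ m) ⊞ s(k ⊞ q ⊞ q, p ⊞ q, t(q, q)) ⊞ s(m ⊞ p, k ⊞ m ⊞ p ⊞ q, m ⊞ p ⊞ p ⊞ p)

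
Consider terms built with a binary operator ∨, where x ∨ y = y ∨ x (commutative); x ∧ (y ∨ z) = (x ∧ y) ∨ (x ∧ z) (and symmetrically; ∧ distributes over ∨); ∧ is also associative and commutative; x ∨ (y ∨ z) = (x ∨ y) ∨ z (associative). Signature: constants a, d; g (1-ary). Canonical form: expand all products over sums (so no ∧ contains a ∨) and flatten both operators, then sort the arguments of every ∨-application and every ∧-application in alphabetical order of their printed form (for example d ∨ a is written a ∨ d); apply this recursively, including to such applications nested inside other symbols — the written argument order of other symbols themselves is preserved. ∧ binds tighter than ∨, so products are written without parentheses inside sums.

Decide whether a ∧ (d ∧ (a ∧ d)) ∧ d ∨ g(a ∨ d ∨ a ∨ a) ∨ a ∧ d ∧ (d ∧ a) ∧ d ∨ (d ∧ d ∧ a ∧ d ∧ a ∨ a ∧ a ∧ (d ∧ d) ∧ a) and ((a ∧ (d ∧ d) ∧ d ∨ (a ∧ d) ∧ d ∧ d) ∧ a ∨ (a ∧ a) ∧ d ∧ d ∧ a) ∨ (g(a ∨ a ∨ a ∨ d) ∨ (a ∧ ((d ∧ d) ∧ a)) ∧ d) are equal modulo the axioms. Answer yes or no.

Answer: yes — both canonical forms are a ∧ a ∧ a ∧ d ∧ d ∨ a ∧ a ∧ d ∧ d ∧ d ∨ a ∧ a ∧ d ∧ d ∧ d ∨ a ∧ a ∧ d ∧ d ∧ d ∨ g(a ∨ a ∨ a ∨ d)

Derivation:
Left:  a ∧ (d ∧ (a ∧ d)) ∧ d ∨ g(a ∨ d ∨ a ∨ a) ∨ a ∧ d ∧ (d ∧ a) ∧ d ∨ (d ∧ d ∧ a ∧ d ∧ a ∨ a ∧ a ∧ (d ∧ d) ∧ a)
  Merge nested applications:  a ∧ a ∧ d ∧ d ∧ d ∨ g(a ∨ a ∨ a ∨ d) ∨ a ∧ a ∧ d ∧ d ∧ d ∨ a ∧ a ∧ d ∧ d ∧ d ∨ a ∧ a ∧ a ∧ d ∧ d
  Sort:  a ∧ a ∧ a ∧ d ∧ d ∨ a ∧ a ∧ d ∧ d ∧ d ∨ a ∧ a ∧ d ∧ d ∧ d ∨ a ∧ a ∧ d ∧ d ∧ d ∨ g(a ∨ a ∨ a ∨ d)
Right:  ((a ∧ (d ∧ d) ∧ d ∨ (a ∧ d) ∧ d ∧ d) ∧ a ∨ (a ∧ a) ∧ d ∧ d ∧ a) ∨ (g(a ∨ a ∨ a ∨ d) ∨ (a ∧ ((d ∧ d) ∧ a)) ∧ d)
  Expand products over sums:  a ∧ a ∧ d ∧ d ∧ d ∨ a ∧ a ∧ d ∧ d ∧ d ∨ a ∧ a ∧ a ∧ d ∧ d ∨ g(a ∨ a ∨ a ∨ d) ∨ a ∧ a ∧ d ∧ d ∧ d
  Order the arguments:  a ∧ a ∧ a ∧ d ∧ d ∨ a ∧ a ∧ d ∧ d ∧ d ∨ a ∧ a ∧ d ∧ d ∧ d ∨ a ∧ a ∧ d ∧ d ∧ d ∨ g(a ∨ a ∨ a ∨ d)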